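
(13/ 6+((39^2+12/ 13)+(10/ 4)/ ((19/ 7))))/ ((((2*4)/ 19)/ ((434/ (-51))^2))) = 53212123937/ 202878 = 262286.32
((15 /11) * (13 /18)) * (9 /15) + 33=739 /22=33.59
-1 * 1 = -1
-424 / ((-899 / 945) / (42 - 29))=5208840 / 899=5794.04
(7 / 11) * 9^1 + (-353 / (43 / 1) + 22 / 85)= -89384 / 40205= -2.22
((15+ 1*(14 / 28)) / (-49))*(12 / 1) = -186 / 49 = -3.80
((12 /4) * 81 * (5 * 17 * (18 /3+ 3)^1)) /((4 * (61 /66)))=6134535 /122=50283.07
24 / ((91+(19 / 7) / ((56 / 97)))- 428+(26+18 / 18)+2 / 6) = -28224 / 358639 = -0.08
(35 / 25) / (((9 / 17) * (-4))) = -119 / 180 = -0.66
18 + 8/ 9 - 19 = -1/ 9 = -0.11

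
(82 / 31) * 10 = 820 / 31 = 26.45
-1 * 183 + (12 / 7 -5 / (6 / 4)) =-3877 / 21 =-184.62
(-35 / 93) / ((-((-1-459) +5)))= -1 / 1209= -0.00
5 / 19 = 0.26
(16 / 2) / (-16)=-0.50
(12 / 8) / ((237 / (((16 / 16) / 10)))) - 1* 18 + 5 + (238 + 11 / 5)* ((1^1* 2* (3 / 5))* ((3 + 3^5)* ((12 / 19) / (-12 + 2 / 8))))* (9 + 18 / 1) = -726066344971 / 7054700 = -102919.52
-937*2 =-1874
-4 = -4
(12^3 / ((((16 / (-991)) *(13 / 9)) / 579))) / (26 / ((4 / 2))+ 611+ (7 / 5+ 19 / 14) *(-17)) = -39040603560 / 525187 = -74336.58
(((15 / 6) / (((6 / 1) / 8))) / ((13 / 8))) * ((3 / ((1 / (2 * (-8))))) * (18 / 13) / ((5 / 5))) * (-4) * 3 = 276480 / 169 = 1635.98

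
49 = 49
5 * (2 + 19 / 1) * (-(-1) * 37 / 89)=3885 / 89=43.65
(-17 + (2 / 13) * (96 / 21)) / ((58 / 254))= -188341 / 2639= -71.37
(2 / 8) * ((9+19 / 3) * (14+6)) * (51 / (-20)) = -391 / 2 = -195.50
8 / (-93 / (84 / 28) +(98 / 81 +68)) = 648 / 3095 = 0.21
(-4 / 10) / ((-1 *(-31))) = -2 / 155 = -0.01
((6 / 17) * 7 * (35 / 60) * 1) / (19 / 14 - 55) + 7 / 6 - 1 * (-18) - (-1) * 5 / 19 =28239803 / 1455438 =19.40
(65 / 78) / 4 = 5 / 24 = 0.21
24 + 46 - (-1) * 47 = 117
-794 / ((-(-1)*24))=-397 / 12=-33.08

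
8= 8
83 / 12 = 6.92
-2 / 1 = -2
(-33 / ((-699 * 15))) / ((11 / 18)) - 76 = -88534 / 1165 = -75.99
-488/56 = -61/7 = -8.71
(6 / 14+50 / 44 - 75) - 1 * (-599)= 80937 / 154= 525.56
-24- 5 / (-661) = -15859 / 661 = -23.99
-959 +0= -959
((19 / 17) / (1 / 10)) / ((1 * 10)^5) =19 / 170000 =0.00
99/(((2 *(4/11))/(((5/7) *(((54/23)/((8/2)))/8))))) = 147015/20608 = 7.13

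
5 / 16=0.31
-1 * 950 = -950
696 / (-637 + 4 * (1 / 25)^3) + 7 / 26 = -0.82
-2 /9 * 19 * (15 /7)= -190 /21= -9.05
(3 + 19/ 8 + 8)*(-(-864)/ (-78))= -1926/ 13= -148.15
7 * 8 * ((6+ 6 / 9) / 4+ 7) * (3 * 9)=13104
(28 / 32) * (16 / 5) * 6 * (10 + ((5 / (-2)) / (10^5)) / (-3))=8400007 / 50000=168.00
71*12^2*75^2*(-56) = -3220560000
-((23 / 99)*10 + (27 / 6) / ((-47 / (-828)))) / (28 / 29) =-84.51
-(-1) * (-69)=-69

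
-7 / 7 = -1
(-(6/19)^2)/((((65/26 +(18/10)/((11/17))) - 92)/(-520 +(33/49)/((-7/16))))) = -708396480/1181147597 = -0.60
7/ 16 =0.44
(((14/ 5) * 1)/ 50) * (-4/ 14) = -2/ 125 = -0.02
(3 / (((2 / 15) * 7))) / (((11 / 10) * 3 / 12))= 900 / 77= 11.69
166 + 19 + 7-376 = -184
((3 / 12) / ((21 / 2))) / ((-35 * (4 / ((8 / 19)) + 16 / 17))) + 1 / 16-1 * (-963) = 4020593053 / 4174800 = 963.06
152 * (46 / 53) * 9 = 62928 / 53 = 1187.32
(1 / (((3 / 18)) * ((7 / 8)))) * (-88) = -4224 / 7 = -603.43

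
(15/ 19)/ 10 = 3/ 38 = 0.08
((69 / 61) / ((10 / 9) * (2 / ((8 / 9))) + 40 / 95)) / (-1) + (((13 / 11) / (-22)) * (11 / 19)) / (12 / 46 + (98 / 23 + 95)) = -0.39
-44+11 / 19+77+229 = 4989 / 19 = 262.58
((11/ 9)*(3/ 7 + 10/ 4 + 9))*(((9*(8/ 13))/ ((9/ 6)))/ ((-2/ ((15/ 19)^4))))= -123997500/ 11859211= -10.46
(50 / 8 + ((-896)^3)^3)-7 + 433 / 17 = -25309350466521845453981481327 / 68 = -372196330390027139029139400.00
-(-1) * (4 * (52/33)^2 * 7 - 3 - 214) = -160601/1089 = -147.48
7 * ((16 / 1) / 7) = 16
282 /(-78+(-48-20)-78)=-141 /112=-1.26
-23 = -23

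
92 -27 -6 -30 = 29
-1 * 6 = -6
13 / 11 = 1.18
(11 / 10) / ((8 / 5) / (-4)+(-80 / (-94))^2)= 24299 / 7164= 3.39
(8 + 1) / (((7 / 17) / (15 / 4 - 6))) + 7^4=65851 / 28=2351.82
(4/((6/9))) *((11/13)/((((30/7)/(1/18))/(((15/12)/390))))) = 77/365040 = 0.00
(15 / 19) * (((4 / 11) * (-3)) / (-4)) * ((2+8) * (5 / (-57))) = -750 / 3971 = -0.19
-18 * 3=-54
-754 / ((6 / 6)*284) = -377 / 142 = -2.65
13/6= 2.17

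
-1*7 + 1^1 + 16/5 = -14/5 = -2.80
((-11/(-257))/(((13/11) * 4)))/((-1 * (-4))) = 121/53456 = 0.00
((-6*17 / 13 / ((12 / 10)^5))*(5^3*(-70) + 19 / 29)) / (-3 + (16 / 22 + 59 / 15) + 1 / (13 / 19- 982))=2538631515625 / 152712144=16623.64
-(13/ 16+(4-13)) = 131/ 16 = 8.19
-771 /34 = -22.68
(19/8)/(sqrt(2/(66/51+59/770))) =19 * sqrt(117436935)/104720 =1.97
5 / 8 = 0.62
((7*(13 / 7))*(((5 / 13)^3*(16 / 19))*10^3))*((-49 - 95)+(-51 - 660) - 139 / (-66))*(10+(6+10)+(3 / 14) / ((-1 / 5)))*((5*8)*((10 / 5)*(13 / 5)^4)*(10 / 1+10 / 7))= -16998909291520000 / 30723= -553295879032.65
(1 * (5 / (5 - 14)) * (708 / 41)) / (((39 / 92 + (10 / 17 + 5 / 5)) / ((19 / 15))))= -7012976 / 1161243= -6.04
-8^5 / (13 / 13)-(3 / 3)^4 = -32769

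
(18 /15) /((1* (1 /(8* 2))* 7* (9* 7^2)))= 32 /5145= 0.01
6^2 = 36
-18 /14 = -9 /7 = -1.29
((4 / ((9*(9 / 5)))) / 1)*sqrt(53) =20*sqrt(53) / 81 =1.80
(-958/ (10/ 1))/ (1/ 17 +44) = -8143/ 3745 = -2.17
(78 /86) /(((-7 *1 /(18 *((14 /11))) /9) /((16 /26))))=-7776 /473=-16.44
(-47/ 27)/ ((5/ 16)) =-5.57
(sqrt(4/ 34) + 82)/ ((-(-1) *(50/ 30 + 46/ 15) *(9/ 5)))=9.66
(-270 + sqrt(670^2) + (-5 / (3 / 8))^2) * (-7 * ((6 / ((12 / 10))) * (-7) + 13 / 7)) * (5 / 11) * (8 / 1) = 48256000 / 99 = 487434.34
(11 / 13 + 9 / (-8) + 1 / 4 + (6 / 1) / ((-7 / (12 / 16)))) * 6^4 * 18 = -1425924 / 91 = -15669.49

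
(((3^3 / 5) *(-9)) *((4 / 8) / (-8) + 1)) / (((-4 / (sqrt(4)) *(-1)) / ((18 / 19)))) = -6561 / 304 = -21.58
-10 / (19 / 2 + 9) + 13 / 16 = 161 / 592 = 0.27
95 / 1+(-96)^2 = 9311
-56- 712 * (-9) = 6352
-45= -45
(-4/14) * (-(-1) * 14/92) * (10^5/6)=-724.64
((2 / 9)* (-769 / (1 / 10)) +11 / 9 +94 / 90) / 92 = -38399 / 2070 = -18.55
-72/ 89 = -0.81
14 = 14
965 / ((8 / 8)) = 965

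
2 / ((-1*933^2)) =-2 / 870489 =-0.00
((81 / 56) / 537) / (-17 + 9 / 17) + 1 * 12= 33680181 / 2806720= 12.00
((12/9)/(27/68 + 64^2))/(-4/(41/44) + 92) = 2788/751262835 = 0.00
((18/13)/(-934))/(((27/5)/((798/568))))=-665/1724164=-0.00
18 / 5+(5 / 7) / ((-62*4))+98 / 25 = 326243 / 43400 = 7.52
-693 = -693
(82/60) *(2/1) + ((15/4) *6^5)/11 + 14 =440161/165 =2667.64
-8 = -8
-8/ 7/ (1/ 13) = -104/ 7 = -14.86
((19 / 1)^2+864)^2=1500625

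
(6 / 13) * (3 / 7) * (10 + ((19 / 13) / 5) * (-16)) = 6228 / 5915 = 1.05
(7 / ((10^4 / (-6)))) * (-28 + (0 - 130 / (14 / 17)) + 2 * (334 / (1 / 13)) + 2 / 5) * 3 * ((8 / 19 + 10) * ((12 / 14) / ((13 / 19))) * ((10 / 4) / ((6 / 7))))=-265027059 / 65000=-4077.34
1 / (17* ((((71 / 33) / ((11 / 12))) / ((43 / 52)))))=5203 / 251056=0.02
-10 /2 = -5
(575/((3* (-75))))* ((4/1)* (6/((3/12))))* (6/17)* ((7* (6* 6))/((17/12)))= -4451328/289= -15402.52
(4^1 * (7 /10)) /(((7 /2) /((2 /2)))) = 4 /5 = 0.80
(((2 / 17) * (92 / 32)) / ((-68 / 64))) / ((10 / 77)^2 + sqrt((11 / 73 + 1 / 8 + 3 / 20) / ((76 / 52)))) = 131576368000 / 7130549642217 - 281224328 * sqrt(224125330) / 7130549642217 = -0.57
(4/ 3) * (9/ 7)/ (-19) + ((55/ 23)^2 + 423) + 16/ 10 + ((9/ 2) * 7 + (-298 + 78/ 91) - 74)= 63733067/ 703570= 90.59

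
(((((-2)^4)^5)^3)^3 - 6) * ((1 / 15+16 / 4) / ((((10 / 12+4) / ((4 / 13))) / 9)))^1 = 3570673960468426454063586000000000000000000000000000000.00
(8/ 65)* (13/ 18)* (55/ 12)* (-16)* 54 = -352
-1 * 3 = -3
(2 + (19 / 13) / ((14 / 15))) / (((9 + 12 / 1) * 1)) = 0.17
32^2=1024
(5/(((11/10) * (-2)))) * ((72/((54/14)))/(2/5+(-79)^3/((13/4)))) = 45500/162702441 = 0.00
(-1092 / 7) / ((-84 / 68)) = 884 / 7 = 126.29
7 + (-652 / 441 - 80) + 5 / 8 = -260555 / 3528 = -73.85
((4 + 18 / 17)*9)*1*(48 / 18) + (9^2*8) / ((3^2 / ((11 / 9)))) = 209.41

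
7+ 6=13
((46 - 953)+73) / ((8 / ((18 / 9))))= -417 / 2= -208.50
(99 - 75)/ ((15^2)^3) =8/ 3796875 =0.00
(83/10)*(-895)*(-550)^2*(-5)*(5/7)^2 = 280890156250/49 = 5732452168.37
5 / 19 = 0.26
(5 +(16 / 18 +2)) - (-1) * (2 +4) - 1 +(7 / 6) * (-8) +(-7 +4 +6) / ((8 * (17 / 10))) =2311 / 612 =3.78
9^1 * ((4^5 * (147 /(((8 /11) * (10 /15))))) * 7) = 19559232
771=771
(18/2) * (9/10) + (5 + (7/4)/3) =821/60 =13.68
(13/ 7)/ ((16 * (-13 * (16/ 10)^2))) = -0.00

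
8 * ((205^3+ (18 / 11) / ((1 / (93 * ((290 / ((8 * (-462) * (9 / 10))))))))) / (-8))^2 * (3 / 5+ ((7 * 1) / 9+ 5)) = 194052831297482701125 / 3279584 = 59169953048155.71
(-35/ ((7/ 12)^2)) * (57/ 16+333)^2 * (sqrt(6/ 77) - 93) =121357571625/ 112 - 1304920125 * sqrt(462)/ 8624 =1080297404.94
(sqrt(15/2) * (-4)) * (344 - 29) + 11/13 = -3449.81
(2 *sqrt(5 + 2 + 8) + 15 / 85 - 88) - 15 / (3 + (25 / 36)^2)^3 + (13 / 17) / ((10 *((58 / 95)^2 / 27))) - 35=-1236756450628644813 / 10513102646128072 + 2 *sqrt(15)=-109.89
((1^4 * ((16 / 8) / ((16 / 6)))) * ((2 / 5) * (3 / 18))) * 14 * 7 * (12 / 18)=49 / 15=3.27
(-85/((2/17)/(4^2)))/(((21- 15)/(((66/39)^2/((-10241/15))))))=1271600/157339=8.08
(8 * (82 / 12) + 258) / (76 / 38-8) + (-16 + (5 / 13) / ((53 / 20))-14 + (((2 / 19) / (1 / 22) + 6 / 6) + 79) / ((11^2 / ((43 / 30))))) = -5773070203 / 71280495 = -80.99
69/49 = 1.41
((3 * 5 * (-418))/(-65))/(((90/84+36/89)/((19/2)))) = 4947866/7969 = 620.89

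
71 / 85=0.84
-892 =-892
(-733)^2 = 537289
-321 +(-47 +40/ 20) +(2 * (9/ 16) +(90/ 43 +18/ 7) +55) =-305.21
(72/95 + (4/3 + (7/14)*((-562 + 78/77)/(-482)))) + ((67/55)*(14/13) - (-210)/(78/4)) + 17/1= 31.75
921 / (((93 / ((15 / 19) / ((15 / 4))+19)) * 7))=112055 / 4123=27.18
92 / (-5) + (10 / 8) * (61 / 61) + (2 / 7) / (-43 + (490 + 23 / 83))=-22282851 / 1299340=-17.15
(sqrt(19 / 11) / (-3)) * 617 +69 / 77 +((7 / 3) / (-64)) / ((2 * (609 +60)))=17725285 / 19780992 -617 * sqrt(209) / 33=-269.40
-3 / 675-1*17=-3826 / 225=-17.00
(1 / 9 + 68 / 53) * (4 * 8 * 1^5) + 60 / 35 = 154684 / 3339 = 46.33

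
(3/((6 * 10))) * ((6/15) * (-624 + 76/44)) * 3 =-4107/110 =-37.34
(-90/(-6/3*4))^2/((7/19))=38475/112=343.53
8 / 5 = 1.60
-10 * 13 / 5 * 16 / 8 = -52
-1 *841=-841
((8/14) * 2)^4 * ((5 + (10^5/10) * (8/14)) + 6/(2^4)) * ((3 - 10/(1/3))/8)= -553480128/16807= -32931.52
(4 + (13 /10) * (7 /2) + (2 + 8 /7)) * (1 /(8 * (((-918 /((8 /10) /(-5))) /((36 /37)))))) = 1637 /6604500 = 0.00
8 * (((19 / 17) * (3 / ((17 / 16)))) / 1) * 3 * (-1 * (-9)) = 196992 / 289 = 681.63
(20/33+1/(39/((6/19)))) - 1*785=-6393529/8151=-784.39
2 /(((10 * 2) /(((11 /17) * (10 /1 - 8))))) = 11 /85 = 0.13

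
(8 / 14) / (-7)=-0.08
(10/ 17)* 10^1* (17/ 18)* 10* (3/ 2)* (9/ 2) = 375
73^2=5329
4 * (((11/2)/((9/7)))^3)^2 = 208422380089/8503056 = 24511.47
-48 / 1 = -48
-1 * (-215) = 215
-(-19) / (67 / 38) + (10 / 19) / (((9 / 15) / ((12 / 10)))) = 11.83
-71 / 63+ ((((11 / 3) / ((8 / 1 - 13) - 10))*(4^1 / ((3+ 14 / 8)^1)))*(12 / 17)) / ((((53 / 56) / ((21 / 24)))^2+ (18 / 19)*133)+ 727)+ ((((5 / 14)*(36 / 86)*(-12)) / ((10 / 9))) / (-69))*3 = -9914686566983 / 9380438167905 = -1.06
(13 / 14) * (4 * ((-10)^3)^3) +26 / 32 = -415999999909 / 112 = -3714285713.47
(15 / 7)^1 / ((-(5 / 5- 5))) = 0.54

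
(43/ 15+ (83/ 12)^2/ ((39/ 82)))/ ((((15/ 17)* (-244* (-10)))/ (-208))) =-24692381/ 2470500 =-9.99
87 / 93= 29 / 31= 0.94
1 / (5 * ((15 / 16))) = 16 / 75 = 0.21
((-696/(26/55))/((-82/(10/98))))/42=7975/182819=0.04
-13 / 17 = -0.76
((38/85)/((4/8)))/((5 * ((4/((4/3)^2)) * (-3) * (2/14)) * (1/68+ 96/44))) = -0.08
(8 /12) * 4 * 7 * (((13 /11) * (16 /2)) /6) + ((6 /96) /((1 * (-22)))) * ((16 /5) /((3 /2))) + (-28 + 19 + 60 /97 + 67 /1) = 4226599 /48015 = 88.03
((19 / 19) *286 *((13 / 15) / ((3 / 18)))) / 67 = 22.20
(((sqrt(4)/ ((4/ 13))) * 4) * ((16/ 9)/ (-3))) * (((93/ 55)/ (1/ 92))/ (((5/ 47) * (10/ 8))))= -223049216/ 12375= -18024.18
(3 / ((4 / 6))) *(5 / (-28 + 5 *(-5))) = -45 / 106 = -0.42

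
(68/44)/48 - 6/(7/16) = -50569/3696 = -13.68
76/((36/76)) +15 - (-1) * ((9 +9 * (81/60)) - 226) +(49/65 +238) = 97975/468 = 209.35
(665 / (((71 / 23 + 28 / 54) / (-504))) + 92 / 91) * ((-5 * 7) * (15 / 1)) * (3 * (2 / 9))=947001038600 / 29107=32535164.69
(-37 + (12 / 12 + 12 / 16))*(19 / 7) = -2679 / 28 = -95.68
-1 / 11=-0.09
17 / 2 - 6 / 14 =113 / 14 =8.07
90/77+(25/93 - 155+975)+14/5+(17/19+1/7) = 561430621/680295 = 825.28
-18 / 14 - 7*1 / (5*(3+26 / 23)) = -5402 / 3325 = -1.62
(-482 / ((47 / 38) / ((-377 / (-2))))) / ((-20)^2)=-1726283 / 9400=-183.65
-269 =-269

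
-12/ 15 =-4/ 5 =-0.80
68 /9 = 7.56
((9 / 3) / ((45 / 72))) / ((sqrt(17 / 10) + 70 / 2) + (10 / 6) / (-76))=43639200 / 317561261-623808*sqrt(170) / 1587806305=0.13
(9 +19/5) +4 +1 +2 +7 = 134/5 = 26.80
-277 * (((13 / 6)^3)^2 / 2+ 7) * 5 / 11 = -7589790305 / 1026432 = -7394.34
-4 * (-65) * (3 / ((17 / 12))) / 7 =9360 / 119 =78.66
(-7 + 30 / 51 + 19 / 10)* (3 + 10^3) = -45253 / 10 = -4525.30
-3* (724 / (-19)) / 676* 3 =1629 / 3211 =0.51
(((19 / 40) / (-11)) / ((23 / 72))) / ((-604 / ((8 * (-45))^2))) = 1108080 / 38203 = 29.01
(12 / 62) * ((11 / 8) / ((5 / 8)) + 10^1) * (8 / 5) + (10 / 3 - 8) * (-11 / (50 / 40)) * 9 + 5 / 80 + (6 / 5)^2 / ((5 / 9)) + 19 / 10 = 23431819 / 62000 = 377.93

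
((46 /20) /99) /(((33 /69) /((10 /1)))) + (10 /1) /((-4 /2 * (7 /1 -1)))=-757 /2178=-0.35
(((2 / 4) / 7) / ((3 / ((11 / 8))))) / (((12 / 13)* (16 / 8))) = 143 / 8064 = 0.02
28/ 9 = 3.11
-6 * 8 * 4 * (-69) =13248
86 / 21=4.10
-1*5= -5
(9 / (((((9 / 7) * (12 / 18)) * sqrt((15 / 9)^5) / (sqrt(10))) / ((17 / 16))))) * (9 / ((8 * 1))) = 28917 * sqrt(6) / 6400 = 11.07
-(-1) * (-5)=-5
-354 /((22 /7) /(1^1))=-1239 /11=-112.64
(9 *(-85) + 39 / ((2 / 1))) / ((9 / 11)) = -5467 / 6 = -911.17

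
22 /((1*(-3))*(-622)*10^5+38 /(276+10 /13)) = 39578 /335693400247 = 0.00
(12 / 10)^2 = 36 / 25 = 1.44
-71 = -71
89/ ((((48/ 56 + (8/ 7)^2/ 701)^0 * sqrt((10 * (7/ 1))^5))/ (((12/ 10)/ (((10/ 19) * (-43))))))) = -0.00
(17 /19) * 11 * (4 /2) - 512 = -9354 /19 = -492.32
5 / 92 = 0.05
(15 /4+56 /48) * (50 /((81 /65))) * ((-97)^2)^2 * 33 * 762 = 11857379507777375 /27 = 439162203991754.63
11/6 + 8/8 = 17/6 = 2.83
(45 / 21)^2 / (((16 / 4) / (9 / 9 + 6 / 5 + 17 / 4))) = 5805 / 784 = 7.40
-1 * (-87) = 87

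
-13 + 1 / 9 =-116 / 9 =-12.89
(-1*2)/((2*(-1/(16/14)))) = 1.14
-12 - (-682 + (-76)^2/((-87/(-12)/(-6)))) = 158054/29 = 5450.14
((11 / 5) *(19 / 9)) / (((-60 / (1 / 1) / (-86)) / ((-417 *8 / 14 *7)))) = -2498386 / 225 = -11103.94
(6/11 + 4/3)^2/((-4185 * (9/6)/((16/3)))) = -3968/1323135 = -0.00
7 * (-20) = -140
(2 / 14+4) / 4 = 29 / 28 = 1.04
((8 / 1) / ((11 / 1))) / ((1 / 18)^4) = 839808 / 11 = 76346.18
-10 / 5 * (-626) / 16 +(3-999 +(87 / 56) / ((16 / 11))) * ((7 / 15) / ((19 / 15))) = -701155 / 2432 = -288.30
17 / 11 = 1.55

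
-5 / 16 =-0.31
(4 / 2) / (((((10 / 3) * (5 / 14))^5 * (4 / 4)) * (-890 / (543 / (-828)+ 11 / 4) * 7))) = -56205009 / 199902343750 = -0.00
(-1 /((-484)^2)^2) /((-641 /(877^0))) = 1 /35175434936576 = 0.00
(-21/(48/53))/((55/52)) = -4823/220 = -21.92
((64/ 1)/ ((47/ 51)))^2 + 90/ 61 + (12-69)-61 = 634173884/ 134749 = 4706.33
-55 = -55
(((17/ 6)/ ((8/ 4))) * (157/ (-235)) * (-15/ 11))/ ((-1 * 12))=-2669/ 24816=-0.11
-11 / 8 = -1.38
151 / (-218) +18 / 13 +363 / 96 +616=28134737 / 45344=620.47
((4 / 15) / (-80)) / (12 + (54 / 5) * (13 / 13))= -1 / 6840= -0.00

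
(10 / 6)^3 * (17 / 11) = 2125 / 297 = 7.15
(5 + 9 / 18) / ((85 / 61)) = 671 / 170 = 3.95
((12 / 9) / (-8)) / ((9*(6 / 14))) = -0.04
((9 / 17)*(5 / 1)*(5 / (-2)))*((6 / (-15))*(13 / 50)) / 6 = 39 / 340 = 0.11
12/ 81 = 4/ 27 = 0.15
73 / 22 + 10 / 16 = 3.94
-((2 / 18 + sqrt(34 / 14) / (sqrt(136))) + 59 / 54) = -65 / 54-sqrt(14) / 28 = -1.34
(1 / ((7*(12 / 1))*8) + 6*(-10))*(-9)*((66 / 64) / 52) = 3991581 / 372736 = 10.71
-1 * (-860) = 860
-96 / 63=-32 / 21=-1.52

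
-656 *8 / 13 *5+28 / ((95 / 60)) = -2000.78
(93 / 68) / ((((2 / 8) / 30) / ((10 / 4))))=6975 / 17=410.29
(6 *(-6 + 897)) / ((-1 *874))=-2673 / 437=-6.12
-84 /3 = -28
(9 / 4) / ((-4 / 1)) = -9 / 16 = -0.56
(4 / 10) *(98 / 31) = 1.26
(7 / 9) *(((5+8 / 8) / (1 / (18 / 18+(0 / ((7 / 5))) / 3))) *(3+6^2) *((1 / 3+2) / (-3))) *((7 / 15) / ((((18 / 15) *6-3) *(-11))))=1274 / 891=1.43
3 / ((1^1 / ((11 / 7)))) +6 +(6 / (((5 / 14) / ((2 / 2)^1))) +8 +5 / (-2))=2311 / 70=33.01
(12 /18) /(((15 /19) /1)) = 38 /45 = 0.84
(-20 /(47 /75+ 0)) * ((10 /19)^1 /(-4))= 3750 /893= 4.20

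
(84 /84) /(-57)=-1 /57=-0.02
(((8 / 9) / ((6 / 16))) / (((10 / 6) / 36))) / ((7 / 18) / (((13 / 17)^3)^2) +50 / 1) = 22241935872 / 22565455415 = 0.99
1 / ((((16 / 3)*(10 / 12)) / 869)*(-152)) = -7821 / 6080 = -1.29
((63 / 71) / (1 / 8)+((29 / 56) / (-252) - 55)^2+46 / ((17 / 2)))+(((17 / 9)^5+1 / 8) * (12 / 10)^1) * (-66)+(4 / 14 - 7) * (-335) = 65667504412499743 / 19470155701248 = 3372.73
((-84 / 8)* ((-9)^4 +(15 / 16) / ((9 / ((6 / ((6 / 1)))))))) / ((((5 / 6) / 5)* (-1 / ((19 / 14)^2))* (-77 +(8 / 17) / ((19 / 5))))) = -36722132599 / 3708096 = -9903.23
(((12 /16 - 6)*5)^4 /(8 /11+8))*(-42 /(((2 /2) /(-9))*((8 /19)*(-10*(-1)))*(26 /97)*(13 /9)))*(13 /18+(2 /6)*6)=1521394499653875 /44302336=34341180.11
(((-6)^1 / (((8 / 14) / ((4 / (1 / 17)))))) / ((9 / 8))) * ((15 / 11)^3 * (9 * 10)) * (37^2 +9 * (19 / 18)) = -265747230000 / 1331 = -199659827.20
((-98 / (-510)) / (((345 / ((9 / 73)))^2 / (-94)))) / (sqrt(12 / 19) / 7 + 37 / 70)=-135996756 / 29725871156675 + 773808 * sqrt(57) / 5945174231335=-0.00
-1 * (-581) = 581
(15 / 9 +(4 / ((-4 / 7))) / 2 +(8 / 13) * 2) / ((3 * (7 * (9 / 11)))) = -517 / 14742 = -0.04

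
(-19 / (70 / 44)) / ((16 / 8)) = -209 / 35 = -5.97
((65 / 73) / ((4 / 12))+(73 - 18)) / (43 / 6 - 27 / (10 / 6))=-126300 / 19783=-6.38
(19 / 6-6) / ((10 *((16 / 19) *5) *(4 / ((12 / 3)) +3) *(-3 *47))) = 323 / 2707200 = 0.00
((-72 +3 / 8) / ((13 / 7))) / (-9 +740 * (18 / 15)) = -1337 / 30472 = -0.04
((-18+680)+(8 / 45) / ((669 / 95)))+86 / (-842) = 1677869831 / 2534841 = 661.92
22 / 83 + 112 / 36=2522 / 747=3.38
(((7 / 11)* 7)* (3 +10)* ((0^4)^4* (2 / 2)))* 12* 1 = 0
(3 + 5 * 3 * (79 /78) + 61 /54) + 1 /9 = 6821 /351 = 19.43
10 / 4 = 5 / 2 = 2.50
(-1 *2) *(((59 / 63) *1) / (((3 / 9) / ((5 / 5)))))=-118 / 21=-5.62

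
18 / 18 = 1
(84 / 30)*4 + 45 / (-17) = 727 / 85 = 8.55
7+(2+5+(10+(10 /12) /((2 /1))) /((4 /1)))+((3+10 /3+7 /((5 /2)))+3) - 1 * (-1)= 2379 /80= 29.74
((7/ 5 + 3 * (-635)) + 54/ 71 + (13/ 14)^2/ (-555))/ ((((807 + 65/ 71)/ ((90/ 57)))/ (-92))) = 342.13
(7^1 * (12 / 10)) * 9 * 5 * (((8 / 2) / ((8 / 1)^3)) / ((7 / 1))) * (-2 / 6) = -0.14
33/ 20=1.65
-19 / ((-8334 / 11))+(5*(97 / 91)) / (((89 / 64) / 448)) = 16556232853 / 9642438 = 1717.02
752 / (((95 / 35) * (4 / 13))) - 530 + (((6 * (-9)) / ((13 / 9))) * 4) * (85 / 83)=4454442 / 20501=217.28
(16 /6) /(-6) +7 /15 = 1 /45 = 0.02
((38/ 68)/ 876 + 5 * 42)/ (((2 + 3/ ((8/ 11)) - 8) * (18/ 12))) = -12509318/ 167535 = -74.67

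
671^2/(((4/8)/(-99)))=-89147718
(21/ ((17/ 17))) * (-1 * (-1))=21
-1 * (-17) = 17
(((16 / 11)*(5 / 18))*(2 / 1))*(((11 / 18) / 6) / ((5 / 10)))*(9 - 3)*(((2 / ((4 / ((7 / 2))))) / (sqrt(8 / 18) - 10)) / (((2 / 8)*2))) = -10 / 27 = -0.37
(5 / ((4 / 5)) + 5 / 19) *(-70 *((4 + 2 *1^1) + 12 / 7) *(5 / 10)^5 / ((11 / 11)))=-66825 / 608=-109.91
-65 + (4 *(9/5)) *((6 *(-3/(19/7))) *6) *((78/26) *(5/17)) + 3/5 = -512246/1615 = -317.18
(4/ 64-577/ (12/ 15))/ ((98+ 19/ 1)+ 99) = -11539/ 3456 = -3.34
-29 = -29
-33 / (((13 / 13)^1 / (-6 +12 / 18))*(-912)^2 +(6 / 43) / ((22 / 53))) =5203 / 24588379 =0.00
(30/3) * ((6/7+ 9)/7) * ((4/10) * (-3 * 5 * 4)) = -16560/49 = -337.96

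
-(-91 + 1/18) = 1637/18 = 90.94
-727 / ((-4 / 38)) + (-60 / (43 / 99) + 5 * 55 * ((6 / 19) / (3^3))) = 99582809 / 14706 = 6771.58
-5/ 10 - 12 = -25/ 2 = -12.50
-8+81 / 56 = -367 / 56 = -6.55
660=660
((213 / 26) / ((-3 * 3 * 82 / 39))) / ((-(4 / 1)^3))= 0.01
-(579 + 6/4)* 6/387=-9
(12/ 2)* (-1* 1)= -6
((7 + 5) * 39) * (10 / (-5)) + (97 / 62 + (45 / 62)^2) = -3589945 / 3844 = -933.91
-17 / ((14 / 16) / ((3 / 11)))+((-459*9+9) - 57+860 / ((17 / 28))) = -3623087 / 1309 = -2767.83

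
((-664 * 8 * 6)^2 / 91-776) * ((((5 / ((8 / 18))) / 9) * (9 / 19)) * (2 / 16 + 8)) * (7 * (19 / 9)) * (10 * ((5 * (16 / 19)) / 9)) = 634846105000 / 171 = 3712550321.64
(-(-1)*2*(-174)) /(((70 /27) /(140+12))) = -714096 /35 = -20402.74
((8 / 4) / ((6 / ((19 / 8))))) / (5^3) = 19 / 3000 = 0.01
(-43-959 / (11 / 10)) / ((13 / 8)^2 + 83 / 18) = -5796288 / 45947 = -126.15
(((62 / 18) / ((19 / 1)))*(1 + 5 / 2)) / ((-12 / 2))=-217 / 2052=-0.11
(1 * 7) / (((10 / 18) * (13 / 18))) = 1134 / 65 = 17.45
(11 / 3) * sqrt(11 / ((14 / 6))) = 11 * sqrt(231) / 21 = 7.96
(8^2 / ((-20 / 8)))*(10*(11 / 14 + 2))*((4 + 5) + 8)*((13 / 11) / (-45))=318.39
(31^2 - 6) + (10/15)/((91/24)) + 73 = 93564/91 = 1028.18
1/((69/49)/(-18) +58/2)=294/8503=0.03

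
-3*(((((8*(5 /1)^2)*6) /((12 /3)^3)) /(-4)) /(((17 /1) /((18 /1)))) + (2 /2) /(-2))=16.39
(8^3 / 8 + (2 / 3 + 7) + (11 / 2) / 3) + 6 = 159 / 2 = 79.50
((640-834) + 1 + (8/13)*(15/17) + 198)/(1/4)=4900/221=22.17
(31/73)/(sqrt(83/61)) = 31*sqrt(5063)/6059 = 0.36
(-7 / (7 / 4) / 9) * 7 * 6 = -56 / 3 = -18.67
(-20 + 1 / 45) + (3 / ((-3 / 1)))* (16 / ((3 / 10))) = -3299 / 45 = -73.31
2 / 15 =0.13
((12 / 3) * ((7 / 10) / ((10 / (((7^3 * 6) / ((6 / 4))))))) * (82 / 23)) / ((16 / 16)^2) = 787528 / 575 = 1369.61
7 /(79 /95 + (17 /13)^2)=112385 /40806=2.75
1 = 1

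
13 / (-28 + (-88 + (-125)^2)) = 0.00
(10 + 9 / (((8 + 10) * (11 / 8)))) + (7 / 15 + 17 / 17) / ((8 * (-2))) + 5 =20159 / 1320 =15.27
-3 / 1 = -3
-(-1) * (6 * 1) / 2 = 3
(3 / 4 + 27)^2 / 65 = 12321 / 1040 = 11.85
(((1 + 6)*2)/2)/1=7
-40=-40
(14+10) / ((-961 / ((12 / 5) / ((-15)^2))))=-0.00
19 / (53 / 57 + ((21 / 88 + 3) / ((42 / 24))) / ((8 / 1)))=1334256 / 81541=16.36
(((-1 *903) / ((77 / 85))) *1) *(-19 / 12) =69445 / 44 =1578.30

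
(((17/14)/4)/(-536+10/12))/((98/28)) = -0.00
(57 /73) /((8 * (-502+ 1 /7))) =-133 /683864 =-0.00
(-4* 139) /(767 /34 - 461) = 18904 /14907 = 1.27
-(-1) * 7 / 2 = 7 / 2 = 3.50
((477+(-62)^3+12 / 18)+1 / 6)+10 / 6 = -475697 / 2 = -237848.50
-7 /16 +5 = 73 /16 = 4.56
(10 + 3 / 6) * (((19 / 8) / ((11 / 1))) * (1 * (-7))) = -2793 / 176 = -15.87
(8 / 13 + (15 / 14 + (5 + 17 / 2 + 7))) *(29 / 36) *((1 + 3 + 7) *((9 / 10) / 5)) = 644061 / 18200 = 35.39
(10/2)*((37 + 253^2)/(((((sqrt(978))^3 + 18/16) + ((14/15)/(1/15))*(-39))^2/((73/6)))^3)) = 456803879666132331380905570562796054118400*sqrt(978)/189123637127240018597149202320491815435162325150693614322888603 + 1207274142984140938343861553575175122113986560/1702112734145160167374342820884426338916460926356242528905997427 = 0.00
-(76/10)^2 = -1444/25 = -57.76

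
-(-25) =25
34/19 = 1.79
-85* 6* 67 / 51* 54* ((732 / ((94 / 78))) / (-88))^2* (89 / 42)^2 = -405487497985245 / 52388644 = -7739988.42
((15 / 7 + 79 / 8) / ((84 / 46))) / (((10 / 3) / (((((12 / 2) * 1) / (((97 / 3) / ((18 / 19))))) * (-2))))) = -1253799 / 1806140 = -0.69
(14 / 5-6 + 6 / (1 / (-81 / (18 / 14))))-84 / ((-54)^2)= -463193 / 1215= -381.23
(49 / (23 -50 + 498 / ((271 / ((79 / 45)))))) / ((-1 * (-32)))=-199185 / 3092512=-0.06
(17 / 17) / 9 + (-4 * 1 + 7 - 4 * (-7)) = 280 / 9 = 31.11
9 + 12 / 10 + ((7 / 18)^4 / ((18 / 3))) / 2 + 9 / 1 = 120944357 / 6298560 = 19.20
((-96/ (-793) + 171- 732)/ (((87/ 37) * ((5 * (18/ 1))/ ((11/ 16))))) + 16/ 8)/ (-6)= -5889947/ 198694080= -0.03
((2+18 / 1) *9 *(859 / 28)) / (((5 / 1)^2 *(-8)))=-7731 / 280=-27.61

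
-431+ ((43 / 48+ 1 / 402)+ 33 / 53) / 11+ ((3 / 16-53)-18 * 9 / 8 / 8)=-607733513 / 1249952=-486.21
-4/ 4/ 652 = -0.00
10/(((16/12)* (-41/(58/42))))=-145/574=-0.25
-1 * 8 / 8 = -1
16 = 16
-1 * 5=-5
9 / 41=0.22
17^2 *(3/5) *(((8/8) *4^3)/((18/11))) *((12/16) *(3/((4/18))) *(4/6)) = 228888/5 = 45777.60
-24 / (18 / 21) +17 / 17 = -27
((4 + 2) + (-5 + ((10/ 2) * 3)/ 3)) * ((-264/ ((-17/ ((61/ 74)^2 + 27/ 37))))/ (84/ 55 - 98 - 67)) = -0.80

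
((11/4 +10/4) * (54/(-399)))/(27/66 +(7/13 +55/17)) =-0.17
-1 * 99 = -99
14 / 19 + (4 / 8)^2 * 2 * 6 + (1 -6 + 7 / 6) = -11 / 114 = -0.10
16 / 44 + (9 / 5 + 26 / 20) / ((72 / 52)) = 2.60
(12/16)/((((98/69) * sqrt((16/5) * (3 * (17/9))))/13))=2691 * sqrt(255)/26656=1.61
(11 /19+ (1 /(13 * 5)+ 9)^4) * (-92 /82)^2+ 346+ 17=4948261443212589 /570131111875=8679.16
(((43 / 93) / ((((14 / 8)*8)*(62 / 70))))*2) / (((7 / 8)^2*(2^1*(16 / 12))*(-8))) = -215 / 47089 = -0.00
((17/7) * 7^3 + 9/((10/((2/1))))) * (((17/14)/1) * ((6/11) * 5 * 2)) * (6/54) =614.35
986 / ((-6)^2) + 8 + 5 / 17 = 10919 / 306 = 35.68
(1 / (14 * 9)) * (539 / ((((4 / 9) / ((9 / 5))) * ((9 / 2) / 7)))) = 539 / 20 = 26.95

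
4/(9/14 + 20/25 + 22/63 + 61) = 2520/39559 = 0.06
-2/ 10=-1/ 5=-0.20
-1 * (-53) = 53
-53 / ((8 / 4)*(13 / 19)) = -38.73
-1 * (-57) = 57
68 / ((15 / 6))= 136 / 5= 27.20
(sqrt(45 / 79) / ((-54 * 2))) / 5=-sqrt(395) / 14220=-0.00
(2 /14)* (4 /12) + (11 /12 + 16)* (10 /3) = 7111 /126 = 56.44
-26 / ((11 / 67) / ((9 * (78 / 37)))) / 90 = -67938 / 2035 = -33.38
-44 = -44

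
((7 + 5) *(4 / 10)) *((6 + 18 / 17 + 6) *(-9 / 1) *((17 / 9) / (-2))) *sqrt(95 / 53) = 2664 *sqrt(5035) / 265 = 713.33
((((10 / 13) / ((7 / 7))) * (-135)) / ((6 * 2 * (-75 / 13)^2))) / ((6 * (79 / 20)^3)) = -1040 / 1479117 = -0.00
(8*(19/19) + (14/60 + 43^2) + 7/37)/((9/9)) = 2061739/1110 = 1857.42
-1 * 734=-734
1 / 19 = 0.05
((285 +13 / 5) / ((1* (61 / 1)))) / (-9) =-1438 / 2745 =-0.52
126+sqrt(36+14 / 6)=sqrt(345) / 3+126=132.19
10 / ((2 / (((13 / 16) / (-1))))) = -4.06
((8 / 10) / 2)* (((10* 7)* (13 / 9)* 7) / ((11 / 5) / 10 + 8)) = 127400 / 3699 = 34.44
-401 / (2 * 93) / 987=-401 / 183582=-0.00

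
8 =8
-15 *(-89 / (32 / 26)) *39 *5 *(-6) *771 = -7827712425 / 8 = -978464053.12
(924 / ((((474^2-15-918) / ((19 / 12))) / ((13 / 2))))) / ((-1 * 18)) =-1463 / 619596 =-0.00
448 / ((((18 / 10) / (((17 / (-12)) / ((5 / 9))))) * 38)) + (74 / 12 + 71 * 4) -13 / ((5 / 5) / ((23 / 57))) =30577 / 114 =268.22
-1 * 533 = -533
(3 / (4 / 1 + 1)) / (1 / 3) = 9 / 5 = 1.80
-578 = -578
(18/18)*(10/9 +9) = 91/9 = 10.11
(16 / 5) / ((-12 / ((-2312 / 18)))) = 4624 / 135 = 34.25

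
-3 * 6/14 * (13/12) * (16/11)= -156/77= -2.03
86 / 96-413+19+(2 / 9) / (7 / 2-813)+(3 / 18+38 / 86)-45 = -4385830039 / 10024848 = -437.50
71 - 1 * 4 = 67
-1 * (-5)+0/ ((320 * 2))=5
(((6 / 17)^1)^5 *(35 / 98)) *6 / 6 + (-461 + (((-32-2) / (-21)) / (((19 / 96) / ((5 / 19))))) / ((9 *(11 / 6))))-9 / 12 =-218628167494169 / 473613180348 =-461.62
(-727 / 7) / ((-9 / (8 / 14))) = 2908 / 441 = 6.59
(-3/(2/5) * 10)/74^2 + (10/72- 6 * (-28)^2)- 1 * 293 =-123132989/24642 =-4996.87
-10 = -10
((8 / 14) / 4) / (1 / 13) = 13 / 7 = 1.86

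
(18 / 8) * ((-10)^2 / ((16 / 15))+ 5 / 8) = 6795 / 32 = 212.34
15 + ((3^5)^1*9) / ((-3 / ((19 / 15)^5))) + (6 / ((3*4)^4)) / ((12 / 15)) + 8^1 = -101695162103 / 43200000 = -2354.05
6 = 6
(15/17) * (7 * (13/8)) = 1365/136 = 10.04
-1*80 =-80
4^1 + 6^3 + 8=228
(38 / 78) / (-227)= -19 / 8853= -0.00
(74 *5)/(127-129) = -185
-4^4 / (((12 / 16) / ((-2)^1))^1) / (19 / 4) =8192 / 57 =143.72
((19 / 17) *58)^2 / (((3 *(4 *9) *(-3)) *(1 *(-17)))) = 303601 / 397953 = 0.76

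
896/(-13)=-896/13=-68.92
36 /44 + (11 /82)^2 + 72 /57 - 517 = -723598143 /1405316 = -514.90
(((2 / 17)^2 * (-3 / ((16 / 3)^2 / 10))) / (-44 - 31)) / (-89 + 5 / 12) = -27 / 12288280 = -0.00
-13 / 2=-6.50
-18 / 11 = -1.64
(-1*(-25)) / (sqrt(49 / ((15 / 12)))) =25*sqrt(5) / 14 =3.99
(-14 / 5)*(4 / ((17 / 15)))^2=-10080 / 289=-34.88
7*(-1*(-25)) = 175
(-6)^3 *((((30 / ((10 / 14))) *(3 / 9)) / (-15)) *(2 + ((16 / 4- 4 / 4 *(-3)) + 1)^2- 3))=63504 / 5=12700.80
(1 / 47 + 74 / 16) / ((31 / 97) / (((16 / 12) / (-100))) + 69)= 169459 / 1642368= 0.10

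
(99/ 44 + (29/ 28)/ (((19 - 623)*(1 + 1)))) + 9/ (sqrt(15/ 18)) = 76075/ 33824 + 9*sqrt(30)/ 5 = 12.11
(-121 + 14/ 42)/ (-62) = 181/ 93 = 1.95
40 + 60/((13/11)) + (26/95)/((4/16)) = 91.86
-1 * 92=-92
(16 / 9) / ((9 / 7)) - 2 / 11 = 1070 / 891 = 1.20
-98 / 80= -49 / 40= -1.22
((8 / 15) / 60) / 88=1 / 9900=0.00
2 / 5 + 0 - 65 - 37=-508 / 5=-101.60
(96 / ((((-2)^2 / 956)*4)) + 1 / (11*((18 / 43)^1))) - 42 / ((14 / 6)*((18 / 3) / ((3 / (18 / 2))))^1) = 1135573 / 198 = 5735.22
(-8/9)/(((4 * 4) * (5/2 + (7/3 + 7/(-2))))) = -1/24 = -0.04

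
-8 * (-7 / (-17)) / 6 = -28 / 51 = -0.55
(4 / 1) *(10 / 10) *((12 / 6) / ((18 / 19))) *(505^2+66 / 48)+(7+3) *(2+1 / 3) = 38764429 / 18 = 2153579.39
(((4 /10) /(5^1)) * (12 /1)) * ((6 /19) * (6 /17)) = 864 /8075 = 0.11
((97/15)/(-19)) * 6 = -194/95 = -2.04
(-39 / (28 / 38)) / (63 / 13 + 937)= -9633 / 171416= -0.06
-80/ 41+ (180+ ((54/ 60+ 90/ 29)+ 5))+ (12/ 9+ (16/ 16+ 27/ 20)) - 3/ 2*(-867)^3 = 13947993518341/ 14268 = 977571735.24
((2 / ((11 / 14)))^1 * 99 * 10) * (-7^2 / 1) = -123480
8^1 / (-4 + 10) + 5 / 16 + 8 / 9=365 / 144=2.53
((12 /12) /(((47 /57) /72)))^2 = 16842816 /2209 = 7624.63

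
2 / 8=1 / 4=0.25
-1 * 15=-15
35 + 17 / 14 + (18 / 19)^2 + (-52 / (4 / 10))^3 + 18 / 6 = -11103435275 / 5054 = -2196959.89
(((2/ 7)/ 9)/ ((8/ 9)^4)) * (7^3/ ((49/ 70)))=25515/ 1024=24.92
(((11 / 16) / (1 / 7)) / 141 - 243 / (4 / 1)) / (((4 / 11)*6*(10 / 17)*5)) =-1024573 / 108288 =-9.46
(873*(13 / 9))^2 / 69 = 1590121 / 69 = 23045.23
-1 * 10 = -10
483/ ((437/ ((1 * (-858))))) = -18018/ 19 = -948.32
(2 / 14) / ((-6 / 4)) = -0.10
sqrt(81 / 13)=9 * sqrt(13) / 13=2.50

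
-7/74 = -0.09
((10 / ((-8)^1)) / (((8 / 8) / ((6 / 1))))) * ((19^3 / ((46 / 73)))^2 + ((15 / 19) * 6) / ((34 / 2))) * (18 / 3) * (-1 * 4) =3644033518875015 / 170867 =21326724990.05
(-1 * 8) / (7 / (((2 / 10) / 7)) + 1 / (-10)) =-80 / 2449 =-0.03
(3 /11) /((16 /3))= 0.05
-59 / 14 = -4.21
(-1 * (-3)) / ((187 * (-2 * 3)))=-1 / 374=-0.00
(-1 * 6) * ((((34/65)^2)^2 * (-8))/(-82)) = -32072064/731875625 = -0.04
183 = 183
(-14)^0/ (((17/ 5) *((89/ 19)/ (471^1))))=44745/ 1513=29.57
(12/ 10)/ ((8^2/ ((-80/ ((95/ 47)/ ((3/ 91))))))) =-423/ 17290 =-0.02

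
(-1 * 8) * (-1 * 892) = 7136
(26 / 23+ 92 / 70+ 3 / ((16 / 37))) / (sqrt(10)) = 120843*sqrt(10) / 128800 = 2.97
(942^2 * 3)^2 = 7086733816464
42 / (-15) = -14 / 5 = -2.80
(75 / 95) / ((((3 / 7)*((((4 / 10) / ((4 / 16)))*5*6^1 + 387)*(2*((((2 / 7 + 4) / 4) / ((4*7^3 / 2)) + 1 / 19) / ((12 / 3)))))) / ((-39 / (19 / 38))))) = -3495856 / 286781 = -12.19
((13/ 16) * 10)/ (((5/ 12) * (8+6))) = 39/ 28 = 1.39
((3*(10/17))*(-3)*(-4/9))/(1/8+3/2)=1.45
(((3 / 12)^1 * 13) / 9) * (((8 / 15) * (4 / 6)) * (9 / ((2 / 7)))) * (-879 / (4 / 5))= -26663 / 6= -4443.83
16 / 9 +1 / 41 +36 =13949 / 369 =37.80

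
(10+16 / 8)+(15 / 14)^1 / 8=1359 / 112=12.13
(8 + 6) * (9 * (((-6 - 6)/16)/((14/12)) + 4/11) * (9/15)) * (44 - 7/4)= -196209/220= -891.86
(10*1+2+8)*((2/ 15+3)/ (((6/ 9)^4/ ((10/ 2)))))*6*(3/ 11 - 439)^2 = 221665201830/ 121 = 1831943816.78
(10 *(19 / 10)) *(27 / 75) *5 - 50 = -79 / 5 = -15.80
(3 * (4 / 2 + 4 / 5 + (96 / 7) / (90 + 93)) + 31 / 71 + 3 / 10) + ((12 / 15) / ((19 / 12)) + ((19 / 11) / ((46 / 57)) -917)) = -659440413213 / 728669095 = -904.99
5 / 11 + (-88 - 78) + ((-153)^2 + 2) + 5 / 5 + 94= 256745 / 11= 23340.45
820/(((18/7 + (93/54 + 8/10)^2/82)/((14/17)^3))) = 10461521952000/60509996639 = 172.89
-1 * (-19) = 19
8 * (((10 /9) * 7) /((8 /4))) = 280 /9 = 31.11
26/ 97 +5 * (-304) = -147414/ 97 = -1519.73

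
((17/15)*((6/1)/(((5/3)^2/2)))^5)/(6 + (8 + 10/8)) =333047697408/2978515625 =111.82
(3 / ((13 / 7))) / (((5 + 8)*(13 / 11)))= 231 / 2197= 0.11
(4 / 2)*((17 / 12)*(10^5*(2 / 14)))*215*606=36915500000 / 7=5273642857.14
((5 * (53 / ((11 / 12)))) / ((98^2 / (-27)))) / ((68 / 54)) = -579555 / 897974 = -0.65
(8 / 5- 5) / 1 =-17 / 5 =-3.40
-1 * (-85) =85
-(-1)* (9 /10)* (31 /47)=279 /470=0.59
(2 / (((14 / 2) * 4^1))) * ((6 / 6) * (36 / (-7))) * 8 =-144 / 49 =-2.94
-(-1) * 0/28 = 0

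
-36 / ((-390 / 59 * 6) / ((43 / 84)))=2537 / 5460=0.46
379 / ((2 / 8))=1516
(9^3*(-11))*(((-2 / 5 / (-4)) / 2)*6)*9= -216513 / 10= -21651.30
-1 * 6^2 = -36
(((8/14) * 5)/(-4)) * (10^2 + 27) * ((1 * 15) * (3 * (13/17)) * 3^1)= -1114425/119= -9364.92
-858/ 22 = -39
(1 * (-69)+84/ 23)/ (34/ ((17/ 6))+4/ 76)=-28557/ 5267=-5.42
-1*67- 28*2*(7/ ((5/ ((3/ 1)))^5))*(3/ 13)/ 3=-2817131/ 40625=-69.34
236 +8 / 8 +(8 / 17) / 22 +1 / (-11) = 44306 / 187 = 236.93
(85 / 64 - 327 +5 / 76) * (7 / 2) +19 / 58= -80352107 / 70528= -1139.29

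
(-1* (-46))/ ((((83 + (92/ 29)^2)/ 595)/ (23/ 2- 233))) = -65142.71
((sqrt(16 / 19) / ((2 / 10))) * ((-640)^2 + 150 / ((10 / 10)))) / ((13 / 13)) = 1880061.94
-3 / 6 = -1 / 2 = -0.50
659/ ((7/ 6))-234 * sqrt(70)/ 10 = 3954/ 7-117 * sqrt(70)/ 5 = 369.08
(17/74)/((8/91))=1547/592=2.61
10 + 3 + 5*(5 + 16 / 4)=58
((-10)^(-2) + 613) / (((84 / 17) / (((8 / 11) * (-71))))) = -73990307 / 11550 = -6406.09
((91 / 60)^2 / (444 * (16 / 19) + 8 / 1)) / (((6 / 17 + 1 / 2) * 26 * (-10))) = -205751 / 7575264000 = -0.00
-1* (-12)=12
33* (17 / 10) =561 / 10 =56.10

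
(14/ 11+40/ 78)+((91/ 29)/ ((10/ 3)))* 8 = 579538/ 62205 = 9.32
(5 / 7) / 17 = 5 / 119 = 0.04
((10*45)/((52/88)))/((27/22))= 24200/39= 620.51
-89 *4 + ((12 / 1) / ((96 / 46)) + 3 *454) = 4047 / 4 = 1011.75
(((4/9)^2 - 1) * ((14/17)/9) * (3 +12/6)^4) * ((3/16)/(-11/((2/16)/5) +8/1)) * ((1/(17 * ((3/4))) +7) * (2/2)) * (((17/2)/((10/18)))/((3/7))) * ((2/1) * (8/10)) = 28744625/3569184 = 8.05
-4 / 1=-4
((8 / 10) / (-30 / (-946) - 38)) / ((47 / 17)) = -32164 / 4220365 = -0.01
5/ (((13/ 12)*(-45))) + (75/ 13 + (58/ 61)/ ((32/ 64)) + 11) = 3398/ 183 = 18.57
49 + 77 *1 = 126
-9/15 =-0.60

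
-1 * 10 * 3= -30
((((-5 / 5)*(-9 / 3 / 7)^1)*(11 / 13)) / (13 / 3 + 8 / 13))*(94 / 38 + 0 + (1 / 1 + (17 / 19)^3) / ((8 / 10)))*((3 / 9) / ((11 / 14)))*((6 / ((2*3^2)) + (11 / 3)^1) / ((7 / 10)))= 1086240 / 1323787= 0.82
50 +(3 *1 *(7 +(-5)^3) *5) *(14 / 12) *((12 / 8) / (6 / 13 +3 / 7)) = -185215 / 54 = -3429.91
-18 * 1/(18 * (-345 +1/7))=7/2414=0.00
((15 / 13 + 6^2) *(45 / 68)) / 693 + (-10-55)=-631715 / 9724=-64.96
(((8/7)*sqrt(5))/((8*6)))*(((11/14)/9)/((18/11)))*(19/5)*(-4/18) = -2299*sqrt(5)/2143260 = -0.00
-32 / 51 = -0.63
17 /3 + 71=76.67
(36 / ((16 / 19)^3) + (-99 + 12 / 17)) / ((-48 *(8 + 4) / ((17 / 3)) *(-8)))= -220559 / 4718592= -0.05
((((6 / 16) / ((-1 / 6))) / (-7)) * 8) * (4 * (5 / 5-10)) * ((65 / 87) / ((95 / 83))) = -233064 / 3857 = -60.43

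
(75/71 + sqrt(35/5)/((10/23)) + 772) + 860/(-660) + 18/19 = 23 * sqrt(7)/10 + 34398316/44517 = 778.79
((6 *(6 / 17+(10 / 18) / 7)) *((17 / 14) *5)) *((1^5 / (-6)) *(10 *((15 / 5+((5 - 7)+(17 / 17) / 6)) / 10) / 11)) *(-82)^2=-3891515 / 2079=-1871.82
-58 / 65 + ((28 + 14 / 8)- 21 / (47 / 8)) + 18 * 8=169.28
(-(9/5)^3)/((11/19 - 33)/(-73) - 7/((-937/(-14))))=-947422251/55158250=-17.18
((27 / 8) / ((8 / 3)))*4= 81 / 16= 5.06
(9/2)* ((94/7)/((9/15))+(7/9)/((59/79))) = 87061/826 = 105.40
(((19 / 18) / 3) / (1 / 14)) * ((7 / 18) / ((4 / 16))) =1862 / 243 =7.66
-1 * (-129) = 129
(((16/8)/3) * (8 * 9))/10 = 24/5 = 4.80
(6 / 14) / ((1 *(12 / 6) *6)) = 1 / 28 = 0.04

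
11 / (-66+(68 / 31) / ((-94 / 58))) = -16027 / 98134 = -0.16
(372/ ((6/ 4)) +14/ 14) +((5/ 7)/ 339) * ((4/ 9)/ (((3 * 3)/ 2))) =47861077/ 192213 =249.00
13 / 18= 0.72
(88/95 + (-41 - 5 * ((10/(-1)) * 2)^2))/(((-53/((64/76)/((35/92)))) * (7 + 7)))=142641952/23437925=6.09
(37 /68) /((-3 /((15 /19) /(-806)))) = 185 /1041352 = 0.00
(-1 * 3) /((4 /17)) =-51 /4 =-12.75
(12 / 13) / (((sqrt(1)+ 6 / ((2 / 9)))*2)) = 3 / 182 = 0.02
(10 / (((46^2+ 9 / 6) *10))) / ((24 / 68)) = 17 / 12705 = 0.00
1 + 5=6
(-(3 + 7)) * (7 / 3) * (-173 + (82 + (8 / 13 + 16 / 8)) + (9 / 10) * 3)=25991 / 13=1999.31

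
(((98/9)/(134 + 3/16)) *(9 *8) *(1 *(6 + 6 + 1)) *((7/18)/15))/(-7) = -81536/289845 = -0.28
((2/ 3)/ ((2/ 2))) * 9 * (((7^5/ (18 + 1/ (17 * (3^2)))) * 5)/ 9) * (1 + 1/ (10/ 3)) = 11143041/ 2755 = 4044.66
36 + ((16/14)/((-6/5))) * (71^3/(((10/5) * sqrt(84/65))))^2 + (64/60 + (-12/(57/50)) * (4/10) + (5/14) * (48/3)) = -3955096259597243/167580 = -23601242747.33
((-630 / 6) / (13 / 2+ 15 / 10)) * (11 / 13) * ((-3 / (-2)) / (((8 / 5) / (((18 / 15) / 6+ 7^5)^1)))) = -72796185 / 416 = -174990.83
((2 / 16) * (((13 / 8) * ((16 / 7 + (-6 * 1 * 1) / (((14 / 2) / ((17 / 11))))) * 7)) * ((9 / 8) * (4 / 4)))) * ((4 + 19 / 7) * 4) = 203463 / 4928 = 41.29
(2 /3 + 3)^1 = 3.67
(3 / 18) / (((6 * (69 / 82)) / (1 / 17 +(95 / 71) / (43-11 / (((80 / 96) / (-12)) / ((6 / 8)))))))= 447679 / 202127841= 0.00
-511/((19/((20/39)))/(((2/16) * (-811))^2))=-141740.65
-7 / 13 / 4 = -7 / 52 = -0.13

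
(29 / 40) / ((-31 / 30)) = -87 / 124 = -0.70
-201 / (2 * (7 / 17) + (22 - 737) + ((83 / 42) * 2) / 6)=430542 / 1528355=0.28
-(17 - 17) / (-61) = 0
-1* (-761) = 761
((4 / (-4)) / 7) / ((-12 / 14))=1 / 6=0.17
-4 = -4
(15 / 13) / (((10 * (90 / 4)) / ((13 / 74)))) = 1 / 1110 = 0.00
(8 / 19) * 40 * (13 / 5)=832 / 19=43.79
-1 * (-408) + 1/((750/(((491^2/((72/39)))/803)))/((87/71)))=139658711537/342078000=408.27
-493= -493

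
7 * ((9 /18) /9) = 7 /18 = 0.39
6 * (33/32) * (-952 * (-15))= 176715/2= 88357.50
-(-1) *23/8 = 23/8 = 2.88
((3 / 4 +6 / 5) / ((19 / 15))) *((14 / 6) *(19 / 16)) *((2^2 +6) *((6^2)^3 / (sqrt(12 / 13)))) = 331695 *sqrt(39) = 2071434.61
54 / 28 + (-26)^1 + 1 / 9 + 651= 79007 / 126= 627.04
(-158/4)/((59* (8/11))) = -869/944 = -0.92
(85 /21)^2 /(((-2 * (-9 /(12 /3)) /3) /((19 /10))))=27455 /1323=20.75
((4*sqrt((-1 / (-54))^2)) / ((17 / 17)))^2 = 4 / 729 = 0.01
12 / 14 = 6 / 7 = 0.86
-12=-12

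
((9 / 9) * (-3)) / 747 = -1 / 249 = -0.00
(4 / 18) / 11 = 2 / 99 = 0.02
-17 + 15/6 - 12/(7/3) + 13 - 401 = -5707/14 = -407.64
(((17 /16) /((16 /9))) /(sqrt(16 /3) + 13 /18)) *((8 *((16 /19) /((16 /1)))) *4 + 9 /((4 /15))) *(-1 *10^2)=1205184825 /3791488-278119575 *sqrt(3) /473936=-698.55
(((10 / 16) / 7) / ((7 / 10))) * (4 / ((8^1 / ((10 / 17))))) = 125 / 3332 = 0.04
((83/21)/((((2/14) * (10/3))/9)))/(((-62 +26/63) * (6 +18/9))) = -47061/310400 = -0.15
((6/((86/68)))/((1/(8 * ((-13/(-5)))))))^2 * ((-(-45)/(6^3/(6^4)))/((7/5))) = 24306407424/12943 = 1877957.77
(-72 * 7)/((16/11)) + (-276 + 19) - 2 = -1211/2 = -605.50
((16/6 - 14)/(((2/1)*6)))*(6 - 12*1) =17/3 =5.67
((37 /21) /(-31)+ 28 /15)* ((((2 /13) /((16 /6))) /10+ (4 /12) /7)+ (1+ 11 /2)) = 421577633 /35544600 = 11.86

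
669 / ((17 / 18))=708.35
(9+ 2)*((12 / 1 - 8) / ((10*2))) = 11 / 5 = 2.20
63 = 63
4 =4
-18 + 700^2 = 489982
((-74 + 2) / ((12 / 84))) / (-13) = 504 / 13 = 38.77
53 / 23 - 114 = -2569 / 23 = -111.70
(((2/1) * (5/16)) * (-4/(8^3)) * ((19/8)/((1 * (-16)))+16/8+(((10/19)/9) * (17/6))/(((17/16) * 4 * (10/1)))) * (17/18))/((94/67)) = -693861715/113769971712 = -0.01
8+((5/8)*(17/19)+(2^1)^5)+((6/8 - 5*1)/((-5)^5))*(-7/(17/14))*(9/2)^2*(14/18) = 4801743/118750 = 40.44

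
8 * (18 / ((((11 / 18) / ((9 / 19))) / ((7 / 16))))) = 10206 / 209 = 48.83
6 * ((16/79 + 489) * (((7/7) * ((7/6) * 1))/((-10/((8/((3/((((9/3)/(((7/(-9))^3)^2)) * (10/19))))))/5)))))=-23472686088/18019505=-1302.63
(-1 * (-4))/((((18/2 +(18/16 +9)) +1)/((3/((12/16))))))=128/161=0.80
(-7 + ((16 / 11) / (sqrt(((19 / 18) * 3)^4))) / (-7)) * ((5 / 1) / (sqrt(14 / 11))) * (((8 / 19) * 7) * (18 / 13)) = -126.98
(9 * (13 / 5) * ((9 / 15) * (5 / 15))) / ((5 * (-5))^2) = 117 / 15625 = 0.01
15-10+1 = 6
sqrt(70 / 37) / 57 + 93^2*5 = 43245.02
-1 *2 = -2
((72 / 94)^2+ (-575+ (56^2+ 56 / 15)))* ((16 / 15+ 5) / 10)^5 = 530439048899006429 / 2516189062500000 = 210.81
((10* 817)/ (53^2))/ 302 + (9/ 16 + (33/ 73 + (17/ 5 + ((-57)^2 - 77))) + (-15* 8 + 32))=7650300218619/ 2477088560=3088.42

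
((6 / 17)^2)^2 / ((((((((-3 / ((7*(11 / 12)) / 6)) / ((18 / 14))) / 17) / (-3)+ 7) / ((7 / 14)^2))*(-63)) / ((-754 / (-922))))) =-49764 / 6960016189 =-0.00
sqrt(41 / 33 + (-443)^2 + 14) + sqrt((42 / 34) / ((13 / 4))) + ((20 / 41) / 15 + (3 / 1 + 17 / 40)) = 2 * sqrt(4641) / 221 + 17011 / 4920 + 4 * sqrt(13358235) / 33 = 447.09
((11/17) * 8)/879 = 88/14943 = 0.01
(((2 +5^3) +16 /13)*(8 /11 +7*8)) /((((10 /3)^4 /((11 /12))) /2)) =135027 /1250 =108.02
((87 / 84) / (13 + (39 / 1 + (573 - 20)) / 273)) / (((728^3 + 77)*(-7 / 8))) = -2262 / 11184008671423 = -0.00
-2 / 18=-0.11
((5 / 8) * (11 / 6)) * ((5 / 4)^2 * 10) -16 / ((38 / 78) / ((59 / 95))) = -1727969 / 693120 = -2.49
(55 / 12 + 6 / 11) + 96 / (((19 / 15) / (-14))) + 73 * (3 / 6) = -2556715 / 2508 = -1019.42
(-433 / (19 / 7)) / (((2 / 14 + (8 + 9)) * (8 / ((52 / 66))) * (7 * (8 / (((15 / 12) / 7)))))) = -5629 / 1926144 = -0.00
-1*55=-55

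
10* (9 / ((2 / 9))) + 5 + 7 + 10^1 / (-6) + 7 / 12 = 4991 / 12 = 415.92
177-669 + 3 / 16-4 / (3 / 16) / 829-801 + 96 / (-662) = -17030078905 / 13171152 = -1292.98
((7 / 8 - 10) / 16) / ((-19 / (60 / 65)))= 219 / 7904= 0.03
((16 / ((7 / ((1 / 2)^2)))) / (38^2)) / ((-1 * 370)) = -1 / 934990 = -0.00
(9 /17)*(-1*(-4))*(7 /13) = 252 /221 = 1.14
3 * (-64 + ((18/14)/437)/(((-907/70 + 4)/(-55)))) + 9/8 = -12675081/66424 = -190.82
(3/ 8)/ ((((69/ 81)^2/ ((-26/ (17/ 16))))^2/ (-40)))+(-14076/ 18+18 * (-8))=-1454425174814/ 80874049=-17983.83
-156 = -156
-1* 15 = -15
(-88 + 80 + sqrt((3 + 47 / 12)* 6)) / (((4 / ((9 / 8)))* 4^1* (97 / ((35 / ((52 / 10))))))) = -1575 / 40352 + 1575* sqrt(166) / 645632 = -0.01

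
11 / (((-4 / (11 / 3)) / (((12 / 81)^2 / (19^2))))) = -484 / 789507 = -0.00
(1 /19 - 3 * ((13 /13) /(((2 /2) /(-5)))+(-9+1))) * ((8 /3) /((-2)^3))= -742 /57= -13.02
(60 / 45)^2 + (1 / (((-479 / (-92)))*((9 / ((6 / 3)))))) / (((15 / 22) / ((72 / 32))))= 41356 / 21555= 1.92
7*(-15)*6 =-630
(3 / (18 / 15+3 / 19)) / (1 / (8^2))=6080 / 43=141.40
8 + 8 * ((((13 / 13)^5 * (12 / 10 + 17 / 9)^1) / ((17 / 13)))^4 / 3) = 93514527471008 / 1027464901875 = 91.01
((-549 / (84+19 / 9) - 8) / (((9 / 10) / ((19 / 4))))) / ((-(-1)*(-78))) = 16283 / 16740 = 0.97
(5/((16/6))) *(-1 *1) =-1.88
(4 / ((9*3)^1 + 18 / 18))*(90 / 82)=45 / 287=0.16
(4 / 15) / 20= 1 / 75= 0.01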